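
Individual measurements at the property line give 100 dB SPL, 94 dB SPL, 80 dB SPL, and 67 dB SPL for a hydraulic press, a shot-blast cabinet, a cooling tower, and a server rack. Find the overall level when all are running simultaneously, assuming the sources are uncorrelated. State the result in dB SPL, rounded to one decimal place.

101.0 dB SPL

Incoherent sources combine by intensity addition: L_total = 10·log₁₀(Σ 10^(L_i/10)).
Σ 10^(L/10) = 10^(100/10) + 10^(94/10) + 10^(80/10) + 10^(67/10) = 1.262e+10.
L_total = 10·log₁₀(1.262e+10) = 101.01 dB SPL.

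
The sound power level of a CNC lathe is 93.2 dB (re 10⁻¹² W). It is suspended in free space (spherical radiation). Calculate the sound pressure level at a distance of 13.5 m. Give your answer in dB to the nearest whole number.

60 dB

The power spreads over a sphere of area 4π·r², so L_p = L_w − 10·log₁₀(4π·r²).
4π·r² = 2290 m², 10·log₁₀ of that is 33.599 dB.
L_p = 93.2 − 33.599 = 59.60 dB.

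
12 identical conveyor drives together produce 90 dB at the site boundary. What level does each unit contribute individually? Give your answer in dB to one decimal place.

79.2 dB

For N identical incoherent sources L_total = L₁ + 10·log₁₀ N, so L₁ = 90 − 10·log₁₀(12) = 90 − 10.792.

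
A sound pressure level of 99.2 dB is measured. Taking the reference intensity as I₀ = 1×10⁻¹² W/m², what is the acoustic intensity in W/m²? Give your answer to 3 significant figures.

0.00832 W/m²

I/I₀ = 10^(99.2/10) = 8.318e+09, so I = 8.318e+09 × 10⁻¹² W/m².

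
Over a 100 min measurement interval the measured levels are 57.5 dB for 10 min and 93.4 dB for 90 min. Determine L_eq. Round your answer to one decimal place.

The energy average is taken in the linear domain: L_eq = 10·log₁₀[(Σ tᵢ·10^(Lᵢ/10))/T], T = 100 min.
Σ tᵢ·10^(Lᵢ/10) = 10·10^(57.5/10) + 90·10^(93.4/10) = 1.969e+11.
L_eq = 10·log₁₀(1.969e+11/100) = 92.94 dB.

92.9 dB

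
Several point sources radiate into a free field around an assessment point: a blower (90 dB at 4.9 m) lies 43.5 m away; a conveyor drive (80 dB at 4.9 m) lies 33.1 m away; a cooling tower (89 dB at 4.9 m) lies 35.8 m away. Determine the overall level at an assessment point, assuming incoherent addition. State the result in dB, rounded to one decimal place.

74.7 dB

First find each source's level at the receiver (point-source: −20·log₁₀(r/r_ref)), then combine on an intensity basis.
blower: 90 − 20·log₁₀(43.5/4.9) = 90 − 18.97 = 71.03 dB.
conveyor drive: 80 − 20·log₁₀(33.1/4.9) = 80 − 16.59 = 63.41 dB.
cooling tower: 89 − 20·log₁₀(35.8/4.9) = 89 − 17.27 = 71.73 dB.
Σ 10^(L/10) = 2.976e+07 → L_total = 10·log₁₀(2.976e+07) = 74.74 dB.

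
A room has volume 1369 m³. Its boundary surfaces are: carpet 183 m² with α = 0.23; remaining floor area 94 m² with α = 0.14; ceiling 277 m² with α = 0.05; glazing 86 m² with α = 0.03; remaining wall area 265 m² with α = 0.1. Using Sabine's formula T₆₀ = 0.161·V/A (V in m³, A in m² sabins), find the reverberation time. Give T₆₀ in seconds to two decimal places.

2.24 s

A = Σ Sᵢαᵢ = 183·0.23 + 94·0.14 + 277·0.05 + 86·0.03 + 265·0.1 = 98.18 m².
T₆₀ = 0.161·V/A = 0.161·1369/98.18 = 2.245 s.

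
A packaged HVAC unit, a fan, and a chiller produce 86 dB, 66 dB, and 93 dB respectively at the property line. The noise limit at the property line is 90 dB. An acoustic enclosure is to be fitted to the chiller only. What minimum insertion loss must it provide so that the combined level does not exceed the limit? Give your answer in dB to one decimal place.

5.2 dB

Fixed contribution from the other sources: Σ 10^(L/10) = 10^(86/10) + 10^(66/10) = 4.021e+08 (86.04 dB).
To meet 90 dB overall, the treated chiller may contribute at most 10^(90/10) − 4.021e+08 = 5.979e+08, i.e. 87.77 dB.
So the chiller must be reduced from 93 to 87.77 dB: IL = 5.23 dB.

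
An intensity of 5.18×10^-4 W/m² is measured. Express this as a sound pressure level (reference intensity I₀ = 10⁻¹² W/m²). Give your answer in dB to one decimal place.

I/I₀ = 5.18×10^-4/10⁻¹² = 5.18×10^8, and L = 10·log₁₀(I/I₀).
L = 10·(0.7143 + 8) = 87.14 dB.

87.1 dB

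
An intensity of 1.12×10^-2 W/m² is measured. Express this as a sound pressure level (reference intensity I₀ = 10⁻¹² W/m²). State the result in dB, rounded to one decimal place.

100.5 dB

L = 10·log₁₀(I/I₀) = 10·log₁₀(1.12×10^-2/10⁻¹²) = 10·log₁₀(1.12×10^10).
L = 10·(0.0492 + 10) = 100.49 dB.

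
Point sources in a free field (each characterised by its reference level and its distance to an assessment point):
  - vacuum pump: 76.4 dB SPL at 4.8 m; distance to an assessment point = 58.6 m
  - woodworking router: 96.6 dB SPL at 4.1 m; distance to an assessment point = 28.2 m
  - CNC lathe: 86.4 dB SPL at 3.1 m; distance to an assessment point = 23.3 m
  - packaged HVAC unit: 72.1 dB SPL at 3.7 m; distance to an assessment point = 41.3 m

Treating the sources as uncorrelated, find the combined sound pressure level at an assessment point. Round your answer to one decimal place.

80.2 dB SPL

First find each source's level at the receiver (point-source: −20·log₁₀(r/r_ref)), then combine on an intensity basis.
vacuum pump: 76.4 − 20·log₁₀(58.6/4.8) = 76.4 − 21.73 = 54.67 dB SPL.
woodworking router: 96.6 − 20·log₁₀(28.2/4.1) = 96.6 − 16.75 = 79.85 dB SPL.
CNC lathe: 86.4 − 20·log₁₀(23.3/3.1) = 86.4 − 17.52 = 68.88 dB SPL.
packaged HVAC unit: 72.1 − 20·log₁₀(41.3/3.7) = 72.1 − 20.95 = 51.15 dB SPL.
Σ 10^(L/10) = 1.048e+08 → L_total = 10·log₁₀(1.048e+08) = 80.20 dB SPL.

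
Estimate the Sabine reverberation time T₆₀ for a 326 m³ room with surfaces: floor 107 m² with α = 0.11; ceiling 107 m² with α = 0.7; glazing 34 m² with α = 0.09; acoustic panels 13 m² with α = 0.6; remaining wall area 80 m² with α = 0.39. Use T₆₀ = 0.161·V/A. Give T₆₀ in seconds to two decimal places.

A = Σ Sᵢαᵢ = 107·0.11 + 107·0.7 + 34·0.09 + 13·0.6 + 80·0.39 = 128.73 m².
T₆₀ = 0.161 × 326 / 128.73 = 0.408 s.

0.41 s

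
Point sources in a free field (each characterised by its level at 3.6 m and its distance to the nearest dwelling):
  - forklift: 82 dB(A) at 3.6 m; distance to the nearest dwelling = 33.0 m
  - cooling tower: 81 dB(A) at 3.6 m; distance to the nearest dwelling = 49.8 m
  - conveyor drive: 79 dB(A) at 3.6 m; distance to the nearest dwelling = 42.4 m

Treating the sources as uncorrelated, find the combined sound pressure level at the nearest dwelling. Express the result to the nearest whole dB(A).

Apply inverse-square spreading to bring every level to the receiver, then sum 10^(L/10).
forklift: 82 − 20·log₁₀(33.0/3.6) = 82 − 19.24 = 62.76 dB(A).
cooling tower: 81 − 20·log₁₀(49.8/3.6) = 81 − 22.82 = 58.18 dB(A).
conveyor drive: 79 − 20·log₁₀(42.4/3.6) = 79 − 21.42 = 57.58 dB(A).
Σ 10^(L/10) = 3.117e+06 → L_total = 10·log₁₀(3.117e+06) = 64.94 dB(A).

65 dB(A)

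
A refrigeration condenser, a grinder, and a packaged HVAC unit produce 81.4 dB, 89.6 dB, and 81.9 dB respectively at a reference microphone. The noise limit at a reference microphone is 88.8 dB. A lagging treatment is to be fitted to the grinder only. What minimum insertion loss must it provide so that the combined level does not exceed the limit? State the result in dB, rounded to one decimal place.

The untreated sources together contribute 10^(81.4/10) + 10^(81.9/10) = 2.929e+08, i.e. 84.67 dB.
The limit corresponds to 10^(88.8/10) = 7.586e+08; subtracting the fixed part leaves 4.657e+08 for the grinder, i.e. 86.68 dB.
So the grinder must be reduced from 89.6 to 86.68 dB: IL = 2.92 dB.

2.9 dB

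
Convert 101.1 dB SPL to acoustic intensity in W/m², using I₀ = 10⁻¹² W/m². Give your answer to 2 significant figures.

L = 10·log₁₀(I/I₀) ⇒ I = I₀·10^(L/10) = 10⁻¹² × 10^10.11.

0.013 W/m²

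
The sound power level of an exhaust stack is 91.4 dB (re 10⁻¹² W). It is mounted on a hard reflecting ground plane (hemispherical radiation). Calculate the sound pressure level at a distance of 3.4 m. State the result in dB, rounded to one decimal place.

L_p = L_w − 10·log₁₀(2π·r²) with r = 3.4 m.
2π·r² = 72.63 m², 10·log₁₀ of that is 18.611 dB.
L_p = 91.4 − 18.611 = 72.79 dB.

72.8 dB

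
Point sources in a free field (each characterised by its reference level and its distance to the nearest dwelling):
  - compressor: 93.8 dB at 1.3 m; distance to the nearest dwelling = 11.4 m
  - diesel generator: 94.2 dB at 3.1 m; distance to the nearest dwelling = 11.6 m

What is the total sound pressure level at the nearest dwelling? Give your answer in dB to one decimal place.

83.4 dB

Propagate each source to the receiver with L = L_ref − 20·log₁₀(r/r_ref), then add intensities.
compressor: 93.8 − 20·log₁₀(11.4/1.3) = 93.8 − 18.86 = 74.94 dB.
diesel generator: 94.2 − 20·log₁₀(11.6/3.1) = 94.2 − 11.46 = 82.74 dB.
Σ 10^(L/10) = 2.190e+08 → L_total = 10·log₁₀(2.190e+08) = 83.41 dB.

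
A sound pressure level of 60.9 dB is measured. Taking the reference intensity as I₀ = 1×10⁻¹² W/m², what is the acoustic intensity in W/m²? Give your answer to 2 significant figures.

1.2e-06 W/m²

I = I₀·10^(L/10) = 10⁻¹² × 10^(60.9/10) = 10^(-5.910).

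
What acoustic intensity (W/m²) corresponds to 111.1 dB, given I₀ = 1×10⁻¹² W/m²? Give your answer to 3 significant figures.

L = 10·log₁₀(I/I₀) ⇒ I = I₀·10^(L/10) = 10⁻¹² × 10^11.11.

0.129 W/m²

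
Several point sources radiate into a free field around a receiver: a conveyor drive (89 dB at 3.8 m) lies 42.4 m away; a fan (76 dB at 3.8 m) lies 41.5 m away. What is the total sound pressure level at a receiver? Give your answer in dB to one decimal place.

First find each source's level at the receiver (point-source: −20·log₁₀(r/r_ref)), then combine on an intensity basis.
conveyor drive: 89 − 20·log₁₀(42.4/3.8) = 89 − 20.95 = 68.05 dB.
fan: 76 − 20·log₁₀(41.5/3.8) = 76 − 20.77 = 55.23 dB.
Σ 10^(L/10) = 6.714e+06 → L_total = 10·log₁₀(6.714e+06) = 68.27 dB.

68.3 dB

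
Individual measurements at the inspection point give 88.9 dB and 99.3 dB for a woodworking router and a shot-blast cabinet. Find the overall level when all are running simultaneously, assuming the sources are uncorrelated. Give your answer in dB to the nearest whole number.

100 dB

For uncorrelated sources the intensities add, so convert each level to linear form, sum, and take 10·log₁₀ of the total.
Σ 10^(L/10) = 10^(88.9/10) + 10^(99.3/10) = 9.288e+09.
L_total = 10·log₁₀(9.288e+09) = 99.68 dB.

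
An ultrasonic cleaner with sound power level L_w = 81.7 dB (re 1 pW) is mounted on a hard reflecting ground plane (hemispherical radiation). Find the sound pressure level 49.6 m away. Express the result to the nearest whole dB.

40 dB

The power spreads over a hemisphere of area 2π·r², so L_p = L_w − 10·log₁₀(2π·r²).
2π·r² = 1.546e+04 m², 10·log₁₀ of that is 41.891 dB.
L_p = 81.7 − 41.891 = 39.81 dB.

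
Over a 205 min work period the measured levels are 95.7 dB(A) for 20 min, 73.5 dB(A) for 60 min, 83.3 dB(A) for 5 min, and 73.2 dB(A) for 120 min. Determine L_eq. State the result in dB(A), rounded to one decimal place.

85.9 dB(A)

Weight each interval's intensity by its duration and average over T = 205 min:
Σ tᵢ·10^(Lᵢ/10) = 20·10^(95.7/10) + 60·10^(73.5/10) + 5·10^(83.3/10) + 120·10^(73.2/10) = 7.923e+10.
L_eq = 10·log₁₀(7.923e+10/205) = 85.87 dB(A).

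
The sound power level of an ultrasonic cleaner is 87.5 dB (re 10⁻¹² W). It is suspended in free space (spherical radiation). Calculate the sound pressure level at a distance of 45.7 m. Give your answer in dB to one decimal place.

L_p = L_w − 10·log₁₀(4π·r²) with r = 45.7 m.
4π·r² = 2.624e+04 m², 10·log₁₀ of that is 44.190 dB.
L_p = 87.5 − 44.190 = 43.31 dB.

43.3 dB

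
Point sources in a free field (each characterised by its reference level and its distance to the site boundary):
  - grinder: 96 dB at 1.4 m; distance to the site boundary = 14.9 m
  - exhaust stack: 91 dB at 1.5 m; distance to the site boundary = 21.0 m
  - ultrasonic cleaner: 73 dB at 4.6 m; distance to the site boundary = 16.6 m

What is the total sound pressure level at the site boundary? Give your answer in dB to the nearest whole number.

First find each source's level at the receiver (point-source: −20·log₁₀(r/r_ref)), then combine on an intensity basis.
grinder: 96 − 20·log₁₀(14.9/1.4) = 96 − 20.54 = 75.46 dB.
exhaust stack: 91 − 20·log₁₀(21.0/1.5) = 91 − 22.92 = 68.08 dB.
ultrasonic cleaner: 73 − 20·log₁₀(16.6/4.6) = 73 − 11.15 = 61.85 dB.
Σ 10^(L/10) = 4.310e+07 → L_total = 10·log₁₀(4.310e+07) = 76.34 dB.

76 dB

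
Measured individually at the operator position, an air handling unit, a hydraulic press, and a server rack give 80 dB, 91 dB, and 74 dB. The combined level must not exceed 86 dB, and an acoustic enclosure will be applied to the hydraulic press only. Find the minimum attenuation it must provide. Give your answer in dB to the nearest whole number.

7 dB

The untreated sources together contribute 10^(80/10) + 10^(74/10) = 1.251e+08, i.e. 80.97 dB.
The limit corresponds to 10^(86/10) = 3.981e+08; subtracting the fixed part leaves 2.730e+08 for the hydraulic press, i.e. 84.36 dB.
So the hydraulic press must be reduced from 91 to 84.36 dB: IL = 6.64 dB.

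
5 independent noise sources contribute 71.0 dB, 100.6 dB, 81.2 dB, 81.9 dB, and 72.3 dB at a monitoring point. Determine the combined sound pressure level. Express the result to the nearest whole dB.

For uncorrelated sources the intensities add, so convert each level to linear form, sum, and take 10·log₁₀ of the total.
Σ 10^(L/10) = 10^(71.0/10) + 10^(100.6/10) + 10^(81.2/10) + 10^(81.9/10) + 10^(72.3/10) = 1.180e+10.
L_total = 10·log₁₀(1.180e+10) = 100.72 dB.

101 dB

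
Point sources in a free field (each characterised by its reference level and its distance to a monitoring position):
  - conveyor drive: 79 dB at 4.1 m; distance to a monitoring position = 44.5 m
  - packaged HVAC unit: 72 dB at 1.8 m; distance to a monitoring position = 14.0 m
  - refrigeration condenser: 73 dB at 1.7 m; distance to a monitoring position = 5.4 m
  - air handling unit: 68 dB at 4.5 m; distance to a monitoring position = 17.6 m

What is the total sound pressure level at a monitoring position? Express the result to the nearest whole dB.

65 dB

Apply inverse-square spreading to bring every level to the receiver, then sum 10^(L/10).
conveyor drive: 79 − 20·log₁₀(44.5/4.1) = 79 − 20.71 = 58.29 dB.
packaged HVAC unit: 72 − 20·log₁₀(14.0/1.8) = 72 − 17.82 = 54.18 dB.
refrigeration condenser: 73 − 20·log₁₀(5.4/1.7) = 73 − 10.04 = 62.96 dB.
air handling unit: 68 − 20·log₁₀(17.6/4.5) = 68 − 11.85 = 56.15 dB.
Σ 10^(L/10) = 3.326e+06 → L_total = 10·log₁₀(3.326e+06) = 65.22 dB.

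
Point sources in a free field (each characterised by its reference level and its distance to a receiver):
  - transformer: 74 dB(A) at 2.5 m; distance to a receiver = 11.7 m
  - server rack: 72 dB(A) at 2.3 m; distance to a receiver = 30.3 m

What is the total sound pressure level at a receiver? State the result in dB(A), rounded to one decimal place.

60.9 dB(A)

Apply inverse-square spreading to bring every level to the receiver, then sum 10^(L/10).
transformer: 74 − 20·log₁₀(11.7/2.5) = 74 − 13.40 = 60.60 dB(A).
server rack: 72 − 20·log₁₀(30.3/2.3) = 72 − 22.39 = 49.61 dB(A).
Σ 10^(L/10) = 1.238e+06 → L_total = 10·log₁₀(1.238e+06) = 60.93 dB(A).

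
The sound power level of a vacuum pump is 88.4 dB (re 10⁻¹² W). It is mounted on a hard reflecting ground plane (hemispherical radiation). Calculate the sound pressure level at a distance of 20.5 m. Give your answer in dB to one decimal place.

54.2 dB

Free-field hemispherical radiation: L_p = L_w − 10·log₁₀(2π·r²), r = 20.5 m.
2π·r² = 2641 m², 10·log₁₀ of that is 34.217 dB.
L_p = 88.4 − 34.217 = 54.18 dB.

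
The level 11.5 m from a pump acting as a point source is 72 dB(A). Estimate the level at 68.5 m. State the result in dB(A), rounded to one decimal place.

56.5 dB(A)

Spherical spreading from a point source gives a 20·log₁₀(r₂/r₁) drop.
L₂ = 72 − 20·log₁₀(68.5/11.5) = 72 − 15.500 = 56.50 dB(A).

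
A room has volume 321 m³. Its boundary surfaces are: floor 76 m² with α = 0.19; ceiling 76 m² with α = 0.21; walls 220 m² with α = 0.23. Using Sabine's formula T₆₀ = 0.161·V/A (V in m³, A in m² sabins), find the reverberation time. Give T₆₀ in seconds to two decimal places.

Total absorption A = 76·0.19 + 76·0.21 + 220·0.23 = 81.00 m² sabins.
T₆₀ = 0.161·V/A = 0.161·321/81.00 = 0.638 s.

0.64 s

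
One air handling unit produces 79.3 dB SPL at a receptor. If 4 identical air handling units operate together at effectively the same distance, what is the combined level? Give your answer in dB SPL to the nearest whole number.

With 4 equal, uncorrelated contributions the intensity is 4× that of one unit, giving a rise of 10·log₁₀ 4.
L_total = 79.3 + 10·log₁₀(4) = 79.3 + 6.021 = 85.32 dB SPL.

85 dB SPL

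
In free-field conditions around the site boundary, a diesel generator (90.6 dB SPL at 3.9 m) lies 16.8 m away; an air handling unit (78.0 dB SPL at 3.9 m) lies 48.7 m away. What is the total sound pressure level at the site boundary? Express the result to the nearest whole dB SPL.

Apply inverse-square spreading to bring every level to the receiver, then sum 10^(L/10).
diesel generator: 90.6 − 20·log₁₀(16.8/3.9) = 90.6 − 12.68 = 77.92 dB SPL.
air handling unit: 78.0 − 20·log₁₀(48.7/3.9) = 78.0 − 21.93 = 56.07 dB SPL.
Σ 10^(L/10) = 6.228e+07 → L_total = 10·log₁₀(6.228e+07) = 77.94 dB SPL.

78 dB SPL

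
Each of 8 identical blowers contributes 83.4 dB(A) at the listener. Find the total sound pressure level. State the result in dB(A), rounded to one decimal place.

N identical incoherent sources raise the level by 10·log₁₀ N.
L_total = 83.4 + 10·log₁₀(8) = 83.4 + 9.031 = 92.43 dB(A).

92.4 dB(A)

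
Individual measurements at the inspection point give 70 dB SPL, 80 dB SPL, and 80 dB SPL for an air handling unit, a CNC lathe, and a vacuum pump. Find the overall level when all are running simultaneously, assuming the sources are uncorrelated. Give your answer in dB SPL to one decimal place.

Incoherent sources combine by intensity addition: L_total = 10·log₁₀(Σ 10^(L_i/10)).
Σ 10^(L/10) = 10^(70/10) + 10^(80/10) + 10^(80/10) = 2.100e+08.
L_total = 10·log₁₀(2.100e+08) = 83.22 dB SPL.

83.2 dB SPL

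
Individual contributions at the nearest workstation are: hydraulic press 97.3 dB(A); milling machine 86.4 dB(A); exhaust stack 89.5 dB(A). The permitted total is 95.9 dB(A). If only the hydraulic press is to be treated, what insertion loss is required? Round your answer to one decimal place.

The untreated sources together contribute 10^(86.4/10) + 10^(89.5/10) = 1.328e+09, i.e. 91.23 dB(A).
To meet 95.9 dB(A) overall, the treated hydraulic press may contribute at most 10^(95.9/10) − 1.328e+09 = 2.563e+09, i.e. 94.09 dB(A).
So the hydraulic press must be reduced from 97.3 to 94.09 dB(A): IL = 3.21 dB.

3.2 dB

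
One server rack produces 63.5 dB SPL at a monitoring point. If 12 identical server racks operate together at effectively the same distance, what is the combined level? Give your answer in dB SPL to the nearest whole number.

74 dB SPL

With 12 equal, uncorrelated contributions the intensity is 12× that of one unit, giving a rise of 10·log₁₀ 12.
L_total = 63.5 + 10·log₁₀(12) = 63.5 + 10.792 = 74.29 dB SPL.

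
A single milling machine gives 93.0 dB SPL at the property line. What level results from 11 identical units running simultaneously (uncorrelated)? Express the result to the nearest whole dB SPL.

103 dB SPL

L_total = L₁ + 10·log₁₀ N for N identical incoherent sources.
L_total = 93.0 + 10·log₁₀(11) = 93.0 + 10.414 = 103.41 dB SPL.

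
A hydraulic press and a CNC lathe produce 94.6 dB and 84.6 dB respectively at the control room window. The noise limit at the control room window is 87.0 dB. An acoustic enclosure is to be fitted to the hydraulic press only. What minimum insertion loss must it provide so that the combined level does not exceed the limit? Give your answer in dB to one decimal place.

Fixed contribution from the other source: Σ 10^(L/10) = 10^(84.6/10) = 2.884e+08 (84.60 dB).
To meet 87.0 dB overall, the treated hydraulic press may contribute at most 10^(87.0/10) − 2.884e+08 = 2.128e+08, i.e. 83.28 dB.
Required insertion loss = 94.6 − 83.28 = 11.32 dB.

11.3 dB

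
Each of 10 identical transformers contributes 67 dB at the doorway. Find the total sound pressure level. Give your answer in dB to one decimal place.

77.0 dB

With 10 equal, uncorrelated contributions the intensity is 10× that of one unit, giving a rise of 10·log₁₀ 10.
L_total = 67 + 10·log₁₀(10) = 67 + 10.000 = 77.00 dB.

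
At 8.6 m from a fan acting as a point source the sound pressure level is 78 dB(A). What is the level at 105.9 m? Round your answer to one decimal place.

56.2 dB(A)

For a point source, L₂ = L₁ − 20·log₁₀(r₂/r₁).
L₂ = 78 − 20·log₁₀(105.9/8.6) = 78 − 21.808 = 56.19 dB(A).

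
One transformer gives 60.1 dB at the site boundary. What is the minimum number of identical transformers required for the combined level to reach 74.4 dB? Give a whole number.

27

Need L₁ + 10·log₁₀ N ≥ 74.4, i.e. log₁₀ N ≥ 1.43.
N ≥ 10^(14.3/10) = 26.915, so N = 27.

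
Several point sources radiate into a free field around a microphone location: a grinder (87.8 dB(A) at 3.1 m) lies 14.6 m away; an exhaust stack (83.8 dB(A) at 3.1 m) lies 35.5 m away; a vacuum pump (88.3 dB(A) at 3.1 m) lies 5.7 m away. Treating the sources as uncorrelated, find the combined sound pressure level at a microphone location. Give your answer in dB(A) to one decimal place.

First find each source's level at the receiver (point-source: −20·log₁₀(r/r_ref)), then combine on an intensity basis.
grinder: 87.8 − 20·log₁₀(14.6/3.1) = 87.8 − 13.46 = 74.34 dB(A).
exhaust stack: 83.8 − 20·log₁₀(35.5/3.1) = 83.8 − 21.18 = 62.62 dB(A).
vacuum pump: 88.3 − 20·log₁₀(5.7/3.1) = 88.3 − 5.29 = 83.01 dB(A).
Σ 10^(L/10) = 2.290e+08 → L_total = 10·log₁₀(2.290e+08) = 83.60 dB(A).

83.6 dB(A)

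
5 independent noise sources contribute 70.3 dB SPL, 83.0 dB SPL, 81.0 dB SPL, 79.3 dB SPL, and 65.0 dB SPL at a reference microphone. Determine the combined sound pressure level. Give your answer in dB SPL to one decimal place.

86.3 dB SPL

For uncorrelated sources the intensities add, so convert each level to linear form, sum, and take 10·log₁₀ of the total.
Σ 10^(L/10) = 10^(70.3/10) + 10^(83.0/10) + 10^(81.0/10) + 10^(79.3/10) + 10^(65.0/10) = 4.244e+08.
L_total = 10·log₁₀(4.244e+08) = 86.28 dB SPL.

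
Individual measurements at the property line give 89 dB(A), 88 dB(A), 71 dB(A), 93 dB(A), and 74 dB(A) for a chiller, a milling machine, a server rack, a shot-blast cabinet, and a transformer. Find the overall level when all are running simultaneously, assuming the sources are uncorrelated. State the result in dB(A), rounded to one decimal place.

95.4 dB(A)

For uncorrelated sources the intensities add, so convert each level to linear form, sum, and take 10·log₁₀ of the total.
Σ 10^(L/10) = 10^(89/10) + 10^(88/10) + 10^(71/10) + 10^(93/10) + 10^(74/10) = 3.458e+09.
L_total = 10·log₁₀(3.458e+09) = 95.39 dB(A).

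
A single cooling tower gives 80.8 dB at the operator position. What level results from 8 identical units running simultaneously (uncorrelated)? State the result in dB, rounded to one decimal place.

89.8 dB

L_total = L₁ + 10·log₁₀ N for N identical incoherent sources.
L_total = 80.8 + 10·log₁₀(8) = 80.8 + 9.031 = 89.83 dB.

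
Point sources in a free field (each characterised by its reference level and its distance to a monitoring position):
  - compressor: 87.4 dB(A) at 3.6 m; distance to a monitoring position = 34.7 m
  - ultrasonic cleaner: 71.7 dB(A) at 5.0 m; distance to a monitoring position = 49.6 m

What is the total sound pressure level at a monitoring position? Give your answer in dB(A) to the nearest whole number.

68 dB(A)

Apply inverse-square spreading to bring every level to the receiver, then sum 10^(L/10).
compressor: 87.4 − 20·log₁₀(34.7/3.6) = 87.4 − 19.68 = 67.72 dB(A).
ultrasonic cleaner: 71.7 − 20·log₁₀(49.6/5.0) = 71.7 − 19.93 = 51.77 dB(A).
Σ 10^(L/10) = 6.065e+06 → L_total = 10·log₁₀(6.065e+06) = 67.83 dB(A).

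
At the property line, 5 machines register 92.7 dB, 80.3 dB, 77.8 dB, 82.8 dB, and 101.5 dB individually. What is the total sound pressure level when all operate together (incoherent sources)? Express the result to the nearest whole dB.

Incoherent sources combine by intensity addition: L_total = 10·log₁₀(Σ 10^(L_i/10)).
Σ 10^(L/10) = 10^(92.7/10) + 10^(80.3/10) + 10^(77.8/10) + 10^(82.8/10) + 10^(101.5/10) = 1.635e+10.
L_total = 10·log₁₀(1.635e+10) = 102.13 dB.

102 dB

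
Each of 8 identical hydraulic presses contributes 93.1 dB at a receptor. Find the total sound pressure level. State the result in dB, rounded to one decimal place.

N identical incoherent sources raise the level by 10·log₁₀ N.
L_total = 93.1 + 10·log₁₀(8) = 93.1 + 9.031 = 102.13 dB.

102.1 dB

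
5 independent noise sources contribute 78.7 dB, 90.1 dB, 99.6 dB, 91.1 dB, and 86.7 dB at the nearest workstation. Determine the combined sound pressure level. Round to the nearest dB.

101 dB

Incoherent sources combine by intensity addition: L_total = 10·log₁₀(Σ 10^(L_i/10)).
Σ 10^(L/10) = 10^(78.7/10) + 10^(90.1/10) + 10^(99.6/10) + 10^(91.1/10) + 10^(86.7/10) = 1.197e+10.
L_total = 10·log₁₀(1.197e+10) = 100.78 dB.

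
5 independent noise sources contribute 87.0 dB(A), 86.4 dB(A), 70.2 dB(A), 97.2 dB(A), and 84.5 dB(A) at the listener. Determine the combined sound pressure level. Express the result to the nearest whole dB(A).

For uncorrelated sources the intensities add, so convert each level to linear form, sum, and take 10·log₁₀ of the total.
Σ 10^(L/10) = 10^(87.0/10) + 10^(86.4/10) + 10^(70.2/10) + 10^(97.2/10) + 10^(84.5/10) = 6.478e+09.
L_total = 10·log₁₀(6.478e+09) = 98.11 dB(A).

98 dB(A)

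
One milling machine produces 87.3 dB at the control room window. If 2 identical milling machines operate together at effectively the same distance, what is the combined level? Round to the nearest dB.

N identical incoherent sources raise the level by 10·log₁₀ N.
L_total = 87.3 + 10·log₁₀(2) = 87.3 + 3.010 = 90.31 dB.

90 dB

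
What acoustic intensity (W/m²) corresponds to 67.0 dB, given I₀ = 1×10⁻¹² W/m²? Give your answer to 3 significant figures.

I = I₀·10^(L/10) = 10⁻¹² × 10^(67.0/10) = 10^(-5.300).

5.01e-06 W/m²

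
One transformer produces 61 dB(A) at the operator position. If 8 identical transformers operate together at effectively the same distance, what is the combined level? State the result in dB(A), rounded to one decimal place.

70.0 dB(A)

With 8 equal, uncorrelated contributions the intensity is 8× that of one unit, giving a rise of 10·log₁₀ 8.
L_total = 61 + 10·log₁₀(8) = 61 + 9.031 = 70.03 dB(A).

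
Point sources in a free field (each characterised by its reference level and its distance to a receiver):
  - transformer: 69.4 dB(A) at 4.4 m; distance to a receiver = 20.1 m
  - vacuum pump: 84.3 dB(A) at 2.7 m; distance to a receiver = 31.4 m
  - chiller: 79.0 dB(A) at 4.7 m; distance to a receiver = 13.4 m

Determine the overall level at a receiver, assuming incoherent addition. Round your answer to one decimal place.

70.9 dB(A)

Propagate each source to the receiver with L = L_ref − 20·log₁₀(r/r_ref), then add intensities.
transformer: 69.4 − 20·log₁₀(20.1/4.4) = 69.4 − 13.19 = 56.21 dB(A).
vacuum pump: 84.3 − 20·log₁₀(31.4/2.7) = 84.3 − 21.31 = 62.99 dB(A).
chiller: 79.0 − 20·log₁₀(13.4/4.7) = 79.0 − 9.10 = 69.90 dB(A).
Σ 10^(L/10) = 1.218e+07 → L_total = 10·log₁₀(1.218e+07) = 70.86 dB(A).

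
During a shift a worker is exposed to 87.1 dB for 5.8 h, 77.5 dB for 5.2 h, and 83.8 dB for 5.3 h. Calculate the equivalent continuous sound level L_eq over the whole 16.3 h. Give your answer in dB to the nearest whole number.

84 dB

The energy average is taken in the linear domain: L_eq = 10·log₁₀[(Σ tᵢ·10^(Lᵢ/10))/T], T = 16.3 h.
Σ tᵢ·10^(Lᵢ/10) = 5.8·10^(87.1/10) + 5.2·10^(77.5/10) + 5.3·10^(83.8/10) = 4.538e+09.
L_eq = 10·log₁₀(4.538e+09/16.3) = 84.45 dB.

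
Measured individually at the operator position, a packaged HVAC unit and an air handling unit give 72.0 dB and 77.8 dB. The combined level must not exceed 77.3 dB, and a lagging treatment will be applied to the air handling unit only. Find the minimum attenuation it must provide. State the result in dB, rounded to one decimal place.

Everything except the air handling unit sums to 10^(72.0/10) = 1.585e+07 in linear terms, 72.00 dB.
The limit corresponds to 10^(77.3/10) = 5.370e+07; subtracting the fixed part leaves 3.785e+07 for the air handling unit, i.e. 75.78 dB.
So the air handling unit must be reduced from 77.8 to 75.78 dB: IL = 2.02 dB.

2.0 dB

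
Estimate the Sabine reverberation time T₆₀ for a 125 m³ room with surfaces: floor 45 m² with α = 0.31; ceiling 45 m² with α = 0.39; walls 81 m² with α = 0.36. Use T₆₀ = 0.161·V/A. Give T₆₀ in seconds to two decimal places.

0.33 s

A = Σ Sᵢαᵢ = 45·0.31 + 45·0.39 + 81·0.36 = 60.66 m².
T₆₀ = 0.161 × 125 / 60.66 = 0.332 s.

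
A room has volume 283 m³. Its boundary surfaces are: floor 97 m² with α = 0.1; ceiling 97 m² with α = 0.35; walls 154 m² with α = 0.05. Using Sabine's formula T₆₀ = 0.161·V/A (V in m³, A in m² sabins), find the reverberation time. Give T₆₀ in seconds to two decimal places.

Summing Sᵢαᵢ: 97·0.1 + 97·0.35 + 154·0.05 = 51.35 m².
T₆₀ = 0.161 × 283 / 51.35 = 0.887 s.

0.89 s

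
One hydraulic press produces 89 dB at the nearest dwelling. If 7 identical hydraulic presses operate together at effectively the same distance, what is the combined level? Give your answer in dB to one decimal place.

97.5 dB

N identical incoherent sources raise the level by 10·log₁₀ N.
L_total = 89 + 10·log₁₀(7) = 89 + 8.451 = 97.45 dB.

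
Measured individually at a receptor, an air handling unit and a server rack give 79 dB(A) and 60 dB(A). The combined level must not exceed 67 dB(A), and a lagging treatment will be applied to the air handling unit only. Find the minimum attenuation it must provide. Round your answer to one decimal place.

13.0 dB

The untreated sources together contribute 10^(60/10) = 1.000e+06, i.e. 60.00 dB(A).
The limit corresponds to 10^(67/10) = 5.012e+06; subtracting the fixed part leaves 4.012e+06 for the air handling unit, i.e. 66.03 dB(A).
Required insertion loss = 79 − 66.03 = 12.97 dB.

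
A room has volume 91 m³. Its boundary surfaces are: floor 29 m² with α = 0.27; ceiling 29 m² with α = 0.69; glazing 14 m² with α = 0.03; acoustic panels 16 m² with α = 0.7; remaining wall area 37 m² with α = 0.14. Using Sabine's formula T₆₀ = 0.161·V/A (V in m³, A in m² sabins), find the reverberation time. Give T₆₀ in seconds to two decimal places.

0.33 s

Total absorption A = 29·0.27 + 29·0.69 + 14·0.03 + 16·0.7 + 37·0.14 = 44.64 m² sabins.
T₆₀ = 0.161 × 91 / 44.64 = 0.328 s.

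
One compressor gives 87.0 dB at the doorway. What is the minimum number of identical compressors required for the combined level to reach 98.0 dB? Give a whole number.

13

N identical sources give L₁ + 10·log₁₀ N, so require 10·log₁₀ N ≥ 98.0 − 87.0 = 11.0 dB.
N ≥ 10^(11.0/10) = 12.589, so N = 13.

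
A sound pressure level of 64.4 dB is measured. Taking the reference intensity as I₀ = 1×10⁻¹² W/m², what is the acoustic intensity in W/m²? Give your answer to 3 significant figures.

L = 10·log₁₀(I/I₀) ⇒ I = I₀·10^(L/10) = 10⁻¹² × 10^6.44.

2.75e-06 W/m²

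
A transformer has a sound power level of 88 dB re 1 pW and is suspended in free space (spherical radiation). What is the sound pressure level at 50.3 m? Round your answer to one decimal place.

43.0 dB

L_p = L_w − 10·log₁₀(4π·r²) with r = 50.3 m.
4π·r² = 3.179e+04 m², 10·log₁₀ of that is 45.023 dB.
L_p = 88 − 45.023 = 42.98 dB.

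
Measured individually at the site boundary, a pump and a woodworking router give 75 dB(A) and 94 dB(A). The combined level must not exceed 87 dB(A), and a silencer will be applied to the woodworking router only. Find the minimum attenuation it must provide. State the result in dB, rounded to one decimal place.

7.3 dB

Fixed contribution from the other source: Σ 10^(L/10) = 10^(75/10) = 3.162e+07 (75.00 dB(A)).
To meet 87 dB(A) overall, the treated woodworking router may contribute at most 10^(87/10) − 3.162e+07 = 4.696e+08, i.e. 86.72 dB(A).
Required insertion loss = 94 − 86.72 = 7.28 dB.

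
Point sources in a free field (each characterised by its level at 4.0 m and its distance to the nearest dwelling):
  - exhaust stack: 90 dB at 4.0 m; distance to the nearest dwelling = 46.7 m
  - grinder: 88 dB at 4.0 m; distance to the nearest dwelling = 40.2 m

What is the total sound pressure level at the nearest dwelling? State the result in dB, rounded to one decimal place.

71.3 dB

First find each source's level at the receiver (point-source: −20·log₁₀(r/r_ref)), then combine on an intensity basis.
exhaust stack: 90 − 20·log₁₀(46.7/4.0) = 90 − 21.35 = 68.65 dB.
grinder: 88 − 20·log₁₀(40.2/4.0) = 88 − 20.04 = 67.96 dB.
Σ 10^(L/10) = 1.358e+07 → L_total = 10·log₁₀(1.358e+07) = 71.33 dB.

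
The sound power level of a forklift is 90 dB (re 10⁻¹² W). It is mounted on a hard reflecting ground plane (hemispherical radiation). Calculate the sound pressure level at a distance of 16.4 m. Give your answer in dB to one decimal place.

57.7 dB

Free-field hemispherical radiation: L_p = L_w − 10·log₁₀(2π·r²), r = 16.4 m.
2π·r² = 1690 m², 10·log₁₀ of that is 32.279 dB.
L_p = 90 − 32.279 = 57.72 dB.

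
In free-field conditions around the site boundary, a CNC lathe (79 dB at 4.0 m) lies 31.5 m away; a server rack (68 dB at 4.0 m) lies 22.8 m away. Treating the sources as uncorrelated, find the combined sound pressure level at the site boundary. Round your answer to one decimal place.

Propagate each source to the receiver with L = L_ref − 20·log₁₀(r/r_ref), then add intensities.
CNC lathe: 79 − 20·log₁₀(31.5/4.0) = 79 − 17.93 = 61.07 dB.
server rack: 68 − 20·log₁₀(22.8/4.0) = 68 − 15.12 = 52.88 dB.
Σ 10^(L/10) = 1.475e+06 → L_total = 10·log₁₀(1.475e+06) = 61.69 dB.

61.7 dB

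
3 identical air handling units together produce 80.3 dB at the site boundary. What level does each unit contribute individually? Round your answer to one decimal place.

Dividing the total intensity by 3 lowers the level by 10·log₁₀ 3 = 4.771 dB: L₁ = 80.3 − 4.771.

75.5 dB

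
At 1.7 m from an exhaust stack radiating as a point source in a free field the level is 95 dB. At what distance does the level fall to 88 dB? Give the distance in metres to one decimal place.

3.8 m

The 7.0 dB drop corresponds to a distance ratio of 10^(7.0/20) for a point source.
r₂ = 1.7·10^((95−88)/20) = 1.7·10^(7.0/20) = 3.81 m.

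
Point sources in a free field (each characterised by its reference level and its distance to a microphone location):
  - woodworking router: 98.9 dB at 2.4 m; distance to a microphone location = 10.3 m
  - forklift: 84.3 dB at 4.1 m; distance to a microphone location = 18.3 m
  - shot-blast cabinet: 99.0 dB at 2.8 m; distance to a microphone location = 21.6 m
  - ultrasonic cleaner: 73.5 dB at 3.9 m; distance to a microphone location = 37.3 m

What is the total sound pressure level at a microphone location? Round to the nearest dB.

First find each source's level at the receiver (point-source: −20·log₁₀(r/r_ref)), then combine on an intensity basis.
woodworking router: 98.9 − 20·log₁₀(10.3/2.4) = 98.9 − 12.65 = 86.25 dB.
forklift: 84.3 − 20·log₁₀(18.3/4.1) = 84.3 − 12.99 = 71.31 dB.
shot-blast cabinet: 99.0 − 20·log₁₀(21.6/2.8) = 99.0 − 17.75 = 81.25 dB.
ultrasonic cleaner: 73.5 − 20·log₁₀(37.3/3.9) = 73.5 − 19.61 = 53.89 dB.
Σ 10^(L/10) = 5.687e+08 → L_total = 10·log₁₀(5.687e+08) = 87.55 dB.

88 dB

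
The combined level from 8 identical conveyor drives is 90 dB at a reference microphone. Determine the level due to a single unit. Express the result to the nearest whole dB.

81 dB

For N identical incoherent sources L_total = L₁ + 10·log₁₀ N, so L₁ = 90 − 10·log₁₀(8) = 90 − 9.031.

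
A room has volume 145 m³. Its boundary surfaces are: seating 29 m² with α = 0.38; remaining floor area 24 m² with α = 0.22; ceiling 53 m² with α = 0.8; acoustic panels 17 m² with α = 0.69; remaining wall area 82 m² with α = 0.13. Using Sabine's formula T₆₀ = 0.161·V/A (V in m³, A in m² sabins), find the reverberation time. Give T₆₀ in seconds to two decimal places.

Total absorption A = 29·0.38 + 24·0.22 + 53·0.8 + 17·0.69 + 82·0.13 = 81.09 m² sabins.
T₆₀ = 0.161·V/A = 0.161·145/81.09 = 0.288 s.

0.29 s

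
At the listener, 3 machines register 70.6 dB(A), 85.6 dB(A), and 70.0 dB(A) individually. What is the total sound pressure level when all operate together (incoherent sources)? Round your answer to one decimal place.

85.8 dB(A)

For uncorrelated sources the intensities add, so convert each level to linear form, sum, and take 10·log₁₀ of the total.
Σ 10^(L/10) = 10^(70.6/10) + 10^(85.6/10) + 10^(70.0/10) = 3.846e+08.
L_total = 10·log₁₀(3.846e+08) = 85.85 dB(A).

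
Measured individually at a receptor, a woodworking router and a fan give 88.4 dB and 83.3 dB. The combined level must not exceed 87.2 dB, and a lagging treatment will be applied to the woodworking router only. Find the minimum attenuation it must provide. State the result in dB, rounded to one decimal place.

Fixed contribution from the other source: Σ 10^(L/10) = 10^(83.3/10) = 2.138e+08 (83.30 dB).
To meet 87.2 dB overall, the treated woodworking router may contribute at most 10^(87.2/10) − 2.138e+08 = 3.110e+08, i.e. 84.93 dB.
So the woodworking router must be reduced from 88.4 to 84.93 dB: IL = 3.47 dB.

3.5 dB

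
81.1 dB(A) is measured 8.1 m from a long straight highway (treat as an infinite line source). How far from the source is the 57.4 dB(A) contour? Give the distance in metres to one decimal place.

1898.8 m

The 23.7 dB drop corresponds to a distance ratio of 10^(23.7/10) for a line source.
r₂ = 8.1·10^((81.1−57.4)/10) = 8.1·10^(23.7/10) = 1898.83 m.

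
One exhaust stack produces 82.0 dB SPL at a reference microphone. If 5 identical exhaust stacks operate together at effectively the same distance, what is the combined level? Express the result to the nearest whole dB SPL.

89 dB SPL

N identical incoherent sources raise the level by 10·log₁₀ N.
L_total = 82.0 + 10·log₁₀(5) = 82.0 + 6.990 = 88.99 dB SPL.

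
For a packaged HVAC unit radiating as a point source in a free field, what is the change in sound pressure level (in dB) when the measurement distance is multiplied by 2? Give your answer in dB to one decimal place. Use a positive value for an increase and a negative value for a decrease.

-6.0 dB

A point source loses 6 dB per doubling of distance; generally ΔL = −20·log₁₀(r₂/r₁).
ΔL = −20·log₁₀(2) = -6.02 dB.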